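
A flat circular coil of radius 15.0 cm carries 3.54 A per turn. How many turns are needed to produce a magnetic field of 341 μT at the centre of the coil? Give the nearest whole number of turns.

For an N-turn coil, B = Nμ₀I/(2R). A single turn gives B₁ = 1.48×10⁻⁵ T with R = 0.15 m.
N = B/B₁ = 3.41×10⁻⁴ / 1.48×10⁻⁵ = 23.00.

N = 23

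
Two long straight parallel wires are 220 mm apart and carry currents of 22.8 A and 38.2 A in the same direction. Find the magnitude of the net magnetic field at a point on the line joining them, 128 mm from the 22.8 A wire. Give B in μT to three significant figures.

Each long wire gives B = μ₀I/(2πd). Distances are d₁ = 0.128 m and d₂ = 0.092 m.
B₁ = 3.56×10⁻⁵ T, B₂ = 8.30×10⁻⁵ T.
Between parallel currents the two contributions point in opposite directions, so they subtract. B = |B₁ − B₂| = |3.56×10⁻⁵ − 8.30×10⁻⁵| = 4.74×10⁻⁵ T.

B ≈ 47.4 μT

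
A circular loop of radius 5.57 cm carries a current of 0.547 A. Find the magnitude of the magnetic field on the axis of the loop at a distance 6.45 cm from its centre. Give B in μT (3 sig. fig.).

B ≈ 1.72 μT

On the axis of a circular loop, B = μ₀IR² / [2(R²+z²)^(3/2)].
R² + z² = (0.0557)² + (0.0645)² = 0.007263 m², and (R²+z²)^(3/2) = 6.19×10⁻⁴ m³.
B = (4π×10⁻⁷ × 0.547 × 0.003102) / (2 × 6.19×10⁻⁴) = 1.72×10⁻⁶ T.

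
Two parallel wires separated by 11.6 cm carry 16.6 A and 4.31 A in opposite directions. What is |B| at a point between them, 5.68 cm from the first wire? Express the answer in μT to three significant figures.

B ≈ 73.0 μT

Each long wire gives B = μ₀I/(2πd). Distances are d₁ = 0.0568 m and d₂ = 0.0592 m.
B₁ = 5.85×10⁻⁵ T, B₂ = 1.46×10⁻⁵ T.
Between antiparallel currents both contributions point the same way, so they add. B = B₁ + B₂ = 5.85×10⁻⁵ + 1.46×10⁻⁵ = 7.30×10⁻⁵ T.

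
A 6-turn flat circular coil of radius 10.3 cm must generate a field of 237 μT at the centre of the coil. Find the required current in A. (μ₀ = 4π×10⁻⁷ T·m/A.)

I ≈ 6.48 A

For an N-turn coil, B = Nμ₀I/(2R) with R = 0.103 m, so I = 2RB/(Nμ₀) = 2 × 0.103 × 2.37×10⁻⁴ / (6 × 4π×10⁻⁷) = 6.48 A.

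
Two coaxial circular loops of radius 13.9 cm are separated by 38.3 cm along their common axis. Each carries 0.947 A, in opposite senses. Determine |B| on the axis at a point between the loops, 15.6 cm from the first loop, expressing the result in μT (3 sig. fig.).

Each loop contributes B = μ₀IR²/[2(R²+z²)^(3/2)] on the axis, with z measured from that loop.
Loop 1 (z = 0.156 m): B₁ = 1.26×10⁻⁶ T. Loop 2 (z = 0.227 m): B₂ = 6.10×10⁻⁷ T.
The fields oppose: B = |B₁ − B₂| = 6.51×10⁻⁷ T.

B ≈ 0.651 μT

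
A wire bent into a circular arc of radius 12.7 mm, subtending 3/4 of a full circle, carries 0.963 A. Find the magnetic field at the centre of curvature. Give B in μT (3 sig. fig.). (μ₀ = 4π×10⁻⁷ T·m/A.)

B ≈ 35.7 μT

The Biot–Savart field of a circular arc at its centre is B = μ₀Iφ/(4πR), with φ = 4.712 rad.
B = (4π×10⁻⁷ × 0.963 × 4.712) / (4π × 0.0127) = 3.57×10⁻⁵ T.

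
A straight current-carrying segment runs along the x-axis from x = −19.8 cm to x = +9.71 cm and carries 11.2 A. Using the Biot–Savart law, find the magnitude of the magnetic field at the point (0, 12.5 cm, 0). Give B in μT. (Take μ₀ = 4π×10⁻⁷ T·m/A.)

For a finite straight segment, B = (μ₀I/4πd)(sinθ₁ + sinθ₂), where θ₁, θ₂ are the angles from the perpendicular to each end.
The perpendicular distance is d = 0.125 m; the end-offsets along the wire are a = 0.198 m and b = 0.0971 m.
sinθ₁ = 0.198/√(0.198²+0.125²) = 0.8456; sinθ₂ = 0.0971/√(0.0971²+0.125²) = 0.6135.
B = (4π×10⁻⁷ × 11.2) / (4π × 0.125) × (0.8456 + 0.6135) = 1.31×10⁻⁵ T.

B ≈ 13.1 μT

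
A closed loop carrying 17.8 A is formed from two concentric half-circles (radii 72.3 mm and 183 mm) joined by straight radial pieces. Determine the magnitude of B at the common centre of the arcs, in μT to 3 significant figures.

B ≈ 46.8 μT

The radial connectors point toward the centre, so dl × r̂ = 0 and they contribute nothing.
Each semicircle gives μ₀I/(4R): inner arc 7.73×10⁻⁵ T, outer arc 3.06×10⁻⁵ T.
The two arcs carry current in opposite angular senses, so their fields oppose: B = |7.73×10⁻⁵ − 3.06×10⁻⁵| = 4.68×10⁻⁵ T.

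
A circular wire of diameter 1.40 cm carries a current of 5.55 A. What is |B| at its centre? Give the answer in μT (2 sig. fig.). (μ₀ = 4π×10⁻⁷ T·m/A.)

At the centre of a circular loop the Biot–Savart law gives B = μ₀I/(2R) (so R = 0.007 m).
B = (4π×10⁻⁷ × 5.55) / (2 × 0.007) = 4.98×10⁻⁴ T.

B ≈ 500 μT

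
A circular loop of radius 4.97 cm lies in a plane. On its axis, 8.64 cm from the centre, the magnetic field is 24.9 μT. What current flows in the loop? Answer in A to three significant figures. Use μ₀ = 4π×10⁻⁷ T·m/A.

I ≈ 15.9 A

On the axis of a loop, B = μ₀IR²/[2(R²+z²)^(3/2)], so I = 2B(R²+z²)^(3/2)/(μ₀R²).
R² + z² = 0.00247 + 0.007465 = 0.009935 m²; raised to 3/2 gives 9.90×10⁻⁴ m³.
I = 2 × 2.49×10⁻⁵ × 9.90×10⁻⁴ / (1.26×10⁻⁶ × 0.00247) = 15.9 A.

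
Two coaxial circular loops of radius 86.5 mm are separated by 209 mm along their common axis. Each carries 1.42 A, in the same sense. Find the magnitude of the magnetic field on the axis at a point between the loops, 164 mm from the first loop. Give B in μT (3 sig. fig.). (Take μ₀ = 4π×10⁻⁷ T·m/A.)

B ≈ 8.25 μT

Each loop contributes B = μ₀IR²/[2(R²+z²)^(3/2)] on the axis, with z measured from that loop.
Loop 1 (z = 0.164 m): B₁ = 1.05×10⁻⁶ T. Loop 2 (z = 0.045 m): B₂ = 7.20×10⁻⁶ T.
The fields add: B = B₁ + B₂ = 8.25×10⁻⁶ T.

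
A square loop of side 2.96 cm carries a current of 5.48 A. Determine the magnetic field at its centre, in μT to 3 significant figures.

B ≈ 209 μT

Each side is a finite straight segment at perpendicular distance d = a/(2 tan(π/4)) = 0.0148 m from the centre, with end-angles ±π/4.
One side contributes B₁ = (μ₀I/4πd)·2 sin(π/4) = 5.24×10⁻⁵ T.
All 4 sides add in the same direction: B = 4 × 5.24×10⁻⁵ = 2.09×10⁻⁴ T.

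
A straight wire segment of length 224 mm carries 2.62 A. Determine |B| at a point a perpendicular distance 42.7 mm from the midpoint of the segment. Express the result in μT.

For a finite straight segment, B = (μ₀I/4πd)(sinθ₁ + sinθ₂), where θ₁, θ₂ are the angles from the perpendicular to each end.
The perpendicular from the point meets the wire at its midpoint, so each end is L/2 = 0.112 m away along the wire.
sinθ₁ = 0.112/√(0.112²+0.0427²) = 0.9344; sinθ₂ = 0.112/√(0.112²+0.0427²) = 0.9344.
B = (4π×10⁻⁷ × 2.62) / (4π × 0.0427) × (0.9344 + 0.9344) = 1.15×10⁻⁵ T.

B ≈ 11.5 μT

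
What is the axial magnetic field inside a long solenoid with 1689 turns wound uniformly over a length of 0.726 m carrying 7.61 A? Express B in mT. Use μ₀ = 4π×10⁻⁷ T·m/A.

B ≈ 22.2 mT

Inside a long solenoid, B = μ₀nI with n = 2326 turns/m.
B = 4π×10⁻⁷ × 2326 × 7.61 = 2.22×10⁻² T.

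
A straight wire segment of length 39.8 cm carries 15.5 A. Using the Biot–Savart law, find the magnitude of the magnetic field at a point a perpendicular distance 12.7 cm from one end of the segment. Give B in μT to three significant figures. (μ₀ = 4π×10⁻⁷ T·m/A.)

B ≈ 11.6 μT

For a finite straight segment, B = (μ₀I/4πd)(sinθ₁ + sinθ₂), where θ₁, θ₂ are the angles from the perpendicular to each end.
The perpendicular foot is at one end, so the two end-offsets along the wire are 0 and L = 0.398 m.
sinθ₁ = 0/√(0²+0.127²) = 0.0000; sinθ₂ = 0.398/√(0.398²+0.127²) = 0.9527.
B = (4π×10⁻⁷ × 15.5) / (4π × 0.127) × (0.0000 + 0.9527) = 1.16×10⁻⁵ T.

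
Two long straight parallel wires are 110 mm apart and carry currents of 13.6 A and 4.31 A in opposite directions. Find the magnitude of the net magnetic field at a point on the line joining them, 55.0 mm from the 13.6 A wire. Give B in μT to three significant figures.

Each long wire gives B = μ₀I/(2πd). Distances are d₁ = 0.055 m and d₂ = 0.055 m.
B₁ = 4.95×10⁻⁵ T, B₂ = 1.57×10⁻⁵ T.
Between antiparallel currents both contributions point the same way, so they add. B = B₁ + B₂ = 4.95×10⁻⁵ + 1.57×10⁻⁵ = 6.51×10⁻⁵ T.

B ≈ 65.1 μT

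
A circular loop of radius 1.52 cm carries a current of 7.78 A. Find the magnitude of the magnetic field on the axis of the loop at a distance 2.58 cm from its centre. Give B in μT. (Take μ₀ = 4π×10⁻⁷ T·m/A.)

B ≈ 42.1 μT

On the axis of a circular loop, B = μ₀IR² / [2(R²+z²)^(3/2)].
R² + z² = (0.0152)² + (0.0258)² = 0.0008967 m², and (R²+z²)^(3/2) = 2.69×10⁻⁵ m³.
B = (4π×10⁻⁷ × 7.78 × 0.000231) / (2 × 2.69×10⁻⁵) = 4.21×10⁻⁵ T.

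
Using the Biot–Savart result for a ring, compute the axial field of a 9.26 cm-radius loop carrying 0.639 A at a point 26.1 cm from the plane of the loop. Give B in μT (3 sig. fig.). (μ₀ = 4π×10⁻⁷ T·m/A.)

On the axis of a circular loop, B = μ₀IR² / [2(R²+z²)^(3/2)].
R² + z² = (0.0926)² + (0.261)² = 0.0767 m², and (R²+z²)^(3/2) = 2.12×10⁻² m³.
B = (4π×10⁻⁷ × 0.639 × 0.008575) / (2 × 2.12×10⁻²) = 1.62×10⁻⁷ T.

B ≈ 0.162 μT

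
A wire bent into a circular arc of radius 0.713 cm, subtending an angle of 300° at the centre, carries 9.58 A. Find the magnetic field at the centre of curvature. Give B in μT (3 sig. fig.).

B ≈ 704 μT

The Biot–Savart field of a circular arc at its centre is B = μ₀Iφ/(4πR), with φ = 5.236 rad.
B = (4π×10⁻⁷ × 9.58 × 5.236) / (4π × 0.00713) = 7.04×10⁻⁴ T.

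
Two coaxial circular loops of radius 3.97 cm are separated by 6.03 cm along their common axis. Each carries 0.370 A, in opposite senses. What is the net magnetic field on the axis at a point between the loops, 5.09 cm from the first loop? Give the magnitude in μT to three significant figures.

B ≈ 4.03 μT

Each loop contributes B = μ₀IR²/[2(R²+z²)^(3/2)] on the axis, with z measured from that loop.
Loop 1 (z = 0.0509 m): B₁ = 1.36×10⁻⁶ T. Loop 2 (z = 0.0094 m): B₂ = 5.40×10⁻⁶ T.
The fields oppose: B = |B₁ − B₂| = 4.03×10⁻⁶ T.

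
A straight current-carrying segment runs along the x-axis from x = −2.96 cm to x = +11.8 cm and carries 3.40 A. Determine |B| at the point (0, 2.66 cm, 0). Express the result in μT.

B ≈ 22.0 μT

For a finite straight segment, B = (μ₀I/4πd)(sinθ₁ + sinθ₂), where θ₁, θ₂ are the angles from the perpendicular to each end.
The perpendicular distance is d = 0.0266 m; the end-offsets along the wire are a = 0.0296 m and b = 0.118 m.
sinθ₁ = 0.0296/√(0.0296²+0.0266²) = 0.7438; sinθ₂ = 0.118/√(0.118²+0.0266²) = 0.9755.
B = (4π×10⁻⁷ × 3.40) / (4π × 0.0266) × (0.7438 + 0.9755) = 2.20×10⁻⁵ T.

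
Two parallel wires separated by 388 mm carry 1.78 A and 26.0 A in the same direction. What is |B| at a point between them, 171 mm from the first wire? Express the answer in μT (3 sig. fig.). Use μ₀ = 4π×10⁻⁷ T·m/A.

Each long wire gives B = μ₀I/(2πd). Distances are d₁ = 0.171 m and d₂ = 0.217 m.
B₁ = 2.08×10⁻⁶ T, B₂ = 2.40×10⁻⁵ T.
Between parallel currents the two contributions point in opposite directions, so they subtract. B = |B₁ − B₂| = |2.08×10⁻⁶ − 2.40×10⁻⁵| = 2.19×10⁻⁵ T.

B ≈ 21.9 μT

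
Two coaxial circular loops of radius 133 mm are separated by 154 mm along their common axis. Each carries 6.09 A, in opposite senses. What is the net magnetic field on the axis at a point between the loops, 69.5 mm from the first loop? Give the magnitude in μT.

Each loop contributes B = μ₀IR²/[2(R²+z²)^(3/2)] on the axis, with z measured from that loop.
Loop 1 (z = 0.0695 m): B₁ = 2.00×10⁻⁵ T. Loop 2 (z = 0.0845 m): B₂ = 1.73×10⁻⁵ T.
The fields oppose: B = |B₁ − B₂| = 2.73×10⁻⁶ T.

B ≈ 2.73 μT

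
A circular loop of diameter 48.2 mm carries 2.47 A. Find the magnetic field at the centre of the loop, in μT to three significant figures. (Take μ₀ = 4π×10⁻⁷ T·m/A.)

B ≈ 64.4 μT

At the centre of a circular loop the Biot–Savart law gives B = μ₀I/(2R) (so R = 0.0241 m).
B = (4π×10⁻⁷ × 2.47) / (2 × 0.0241) = 6.44×10⁻⁵ T.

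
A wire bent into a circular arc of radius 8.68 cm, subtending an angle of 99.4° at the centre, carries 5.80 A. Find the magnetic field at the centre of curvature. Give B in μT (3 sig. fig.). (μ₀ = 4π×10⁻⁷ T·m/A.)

B ≈ 11.6 μT

The Biot–Savart field of a circular arc at its centre is B = μ₀Iφ/(4πR), with φ = 1.735 rad.
B = (4π×10⁻⁷ × 5.80 × 1.735) / (4π × 0.0868) = 1.16×10⁻⁵ T.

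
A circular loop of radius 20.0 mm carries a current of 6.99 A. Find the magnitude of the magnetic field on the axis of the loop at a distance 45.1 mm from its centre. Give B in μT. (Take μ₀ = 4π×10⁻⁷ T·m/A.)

B ≈ 14.6 μT

On the axis of a circular loop, B = μ₀IR² / [2(R²+z²)^(3/2)].
R² + z² = (0.02)² + (0.0451)² = 0.002434 m², and (R²+z²)^(3/2) = 1.20×10⁻⁴ m³.
B = (4π×10⁻⁷ × 6.99 × 0.0004) / (2 × 1.20×10⁻⁴) = 1.46×10⁻⁵ T.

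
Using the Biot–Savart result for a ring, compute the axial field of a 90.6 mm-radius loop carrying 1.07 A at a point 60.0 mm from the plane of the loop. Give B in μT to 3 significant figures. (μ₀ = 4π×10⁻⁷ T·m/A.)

B ≈ 4.30 μT

On the axis of a circular loop, B = μ₀IR² / [2(R²+z²)^(3/2)].
R² + z² = (0.0906)² + (0.06)² = 0.01181 m², and (R²+z²)^(3/2) = 1.28×10⁻³ m³.
B = (4π×10⁻⁷ × 1.07 × 0.008208) / (2 × 1.28×10⁻³) = 4.30×10⁻⁶ T.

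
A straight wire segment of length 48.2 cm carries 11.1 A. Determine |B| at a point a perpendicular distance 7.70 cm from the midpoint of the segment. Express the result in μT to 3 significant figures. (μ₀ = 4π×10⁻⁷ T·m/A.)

For a finite straight segment, B = (μ₀I/4πd)(sinθ₁ + sinθ₂), where θ₁, θ₂ are the angles from the perpendicular to each end.
The perpendicular from the point meets the wire at its midpoint, so each end is L/2 = 0.241 m away along the wire.
sinθ₁ = 0.241/√(0.241²+0.077²) = 0.9526; sinθ₂ = 0.241/√(0.241²+0.077²) = 0.9526.
B = (4π×10⁻⁷ × 11.1) / (4π × 0.077) × (0.9526 + 0.9526) = 2.75×10⁻⁵ T.

B ≈ 27.5 μT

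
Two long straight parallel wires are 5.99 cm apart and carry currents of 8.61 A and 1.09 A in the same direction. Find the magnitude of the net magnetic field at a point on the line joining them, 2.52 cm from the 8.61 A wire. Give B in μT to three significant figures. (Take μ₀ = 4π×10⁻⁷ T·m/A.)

B ≈ 62.1 μT

Each long wire gives B = μ₀I/(2πd). Distances are d₁ = 0.0252 m and d₂ = 0.0347 m.
B₁ = 6.83×10⁻⁵ T, B₂ = 6.28×10⁻⁶ T.
Between parallel currents the two contributions point in opposite directions, so they subtract. B = |B₁ − B₂| = |6.83×10⁻⁵ − 6.28×10⁻⁶| = 6.21×10⁻⁵ T.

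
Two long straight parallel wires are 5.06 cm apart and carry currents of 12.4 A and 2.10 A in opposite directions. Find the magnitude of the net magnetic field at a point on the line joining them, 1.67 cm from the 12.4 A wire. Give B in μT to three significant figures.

Each long wire gives B = μ₀I/(2πd). Distances are d₁ = 0.0167 m and d₂ = 0.0339 m.
B₁ = 1.49×10⁻⁴ T, B₂ = 1.24×10⁻⁵ T.
Between antiparallel currents both contributions point the same way, so they add. B = B₁ + B₂ = 1.49×10⁻⁴ + 1.24×10⁻⁵ = 1.61×10⁻⁴ T.

B ≈ 161 μT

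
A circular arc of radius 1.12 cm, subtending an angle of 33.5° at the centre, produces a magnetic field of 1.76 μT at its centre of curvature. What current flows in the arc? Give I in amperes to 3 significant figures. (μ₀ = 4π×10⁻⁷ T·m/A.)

For a circular arc, B = μ₀Iφ/(4πR) with φ in radians; here φ = 0.5847 rad.
So I = 4πRB/(μ₀φ) = 4π × 0.0112 × 1.76×10⁻⁶ / (4π×10⁻⁷ × 0.5847) = 0.337 A.

I ≈ 0.337 A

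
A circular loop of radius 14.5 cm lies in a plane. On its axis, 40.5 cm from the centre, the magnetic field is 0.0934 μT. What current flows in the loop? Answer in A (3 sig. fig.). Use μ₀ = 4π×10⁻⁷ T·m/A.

I ≈ 0.563 A

On the axis of a loop, B = μ₀IR²/[2(R²+z²)^(3/2)], so I = 2B(R²+z²)^(3/2)/(μ₀R²).
R² + z² = 0.02102 + 0.164 = 0.1851 m²; raised to 3/2 gives 7.96×10⁻² m³.
I = 2 × 9.34×10⁻⁸ × 7.96×10⁻² / (1.26×10⁻⁶ × 0.02102) = 0.563 A.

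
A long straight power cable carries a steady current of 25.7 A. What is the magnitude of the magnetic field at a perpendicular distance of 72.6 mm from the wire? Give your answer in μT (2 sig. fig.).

For an infinitely long straight wire, B = μ₀I/(2πd).
B = (4π×10⁻⁷ × 25.7) / (2π × 0.0726) = 7.08×10⁻⁵ T.

B ≈ 71 μT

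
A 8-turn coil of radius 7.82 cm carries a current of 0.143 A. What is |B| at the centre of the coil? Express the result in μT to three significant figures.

B ≈ 9.19 μT

For an N-turn flat coil, B = Nμ₀I/(2R) with R = 0.0782 m.
B = 8 × 1.15×10⁻⁶ T = 9.19×10⁻⁶ T.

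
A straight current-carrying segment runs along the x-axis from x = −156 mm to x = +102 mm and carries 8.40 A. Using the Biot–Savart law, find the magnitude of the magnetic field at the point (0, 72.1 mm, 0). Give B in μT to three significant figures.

For a finite straight segment, B = (μ₀I/4πd)(sinθ₁ + sinθ₂), where θ₁, θ₂ are the angles from the perpendicular to each end.
The perpendicular distance is d = 0.0721 m; the end-offsets along the wire are a = 0.156 m and b = 0.102 m.
sinθ₁ = 0.156/√(0.156²+0.0721²) = 0.9077; sinθ₂ = 0.102/√(0.102²+0.0721²) = 0.8166.
B = (4π×10⁻⁷ × 8.40) / (4π × 0.0721) × (0.9077 + 0.8166) = 2.01×10⁻⁵ T.

B ≈ 20.1 μT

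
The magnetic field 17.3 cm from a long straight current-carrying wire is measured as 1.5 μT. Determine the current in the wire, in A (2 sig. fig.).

I ≈ 1.3 A

For a long straight wire B = μ₀I/(2πd), so I = 2πdB/μ₀.
I = 2π × 0.173 × 1.50×10⁻⁶ / (4π×10⁻⁷) = 1.30 A.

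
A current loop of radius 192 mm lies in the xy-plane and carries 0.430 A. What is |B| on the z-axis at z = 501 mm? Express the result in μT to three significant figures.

B ≈ 0.0645 μT

On the axis of a circular loop, B = μ₀IR² / [2(R²+z²)^(3/2)].
R² + z² = (0.192)² + (0.501)² = 0.2879 m², and (R²+z²)^(3/2) = 0.154 m³.
B = (4π×10⁻⁷ × 0.430 × 0.03686) / (2 × 0.154) = 6.45×10⁻⁸ T.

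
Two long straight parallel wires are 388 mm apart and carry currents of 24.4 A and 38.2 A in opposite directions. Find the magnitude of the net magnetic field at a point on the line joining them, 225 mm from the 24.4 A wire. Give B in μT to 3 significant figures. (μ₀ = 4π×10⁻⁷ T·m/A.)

Each long wire gives B = μ₀I/(2πd). Distances are d₁ = 0.225 m and d₂ = 0.163 m.
B₁ = 2.17×10⁻⁵ T, B₂ = 4.69×10⁻⁵ T.
Between antiparallel currents both contributions point the same way, so they add. B = B₁ + B₂ = 2.17×10⁻⁵ + 4.69×10⁻⁵ = 6.86×10⁻⁵ T.

B ≈ 68.6 μT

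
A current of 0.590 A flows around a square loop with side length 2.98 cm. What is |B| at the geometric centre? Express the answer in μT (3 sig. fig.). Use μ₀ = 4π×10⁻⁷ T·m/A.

Each side is a finite straight segment at perpendicular distance d = a/(2 tan(π/4)) = 0.0149 m from the centre, with end-angles ±π/4.
One side contributes B₁ = (μ₀I/4πd)·2 sin(π/4) = 5.60×10⁻⁶ T.
All 4 sides add in the same direction: B = 4 × 5.60×10⁻⁶ = 2.24×10⁻⁵ T.

B ≈ 22.4 μT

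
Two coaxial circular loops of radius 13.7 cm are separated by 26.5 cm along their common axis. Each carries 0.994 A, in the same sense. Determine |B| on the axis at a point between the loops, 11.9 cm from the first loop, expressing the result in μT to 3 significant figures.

Each loop contributes B = μ₀IR²/[2(R²+z²)^(3/2)] on the axis, with z measured from that loop.
Loop 1 (z = 0.119 m): B₁ = 1.96×10⁻⁶ T. Loop 2 (z = 0.146 m): B₂ = 1.46×10⁻⁶ T.
The fields add: B = B₁ + B₂ = 3.42×10⁻⁶ T.

B ≈ 3.42 μT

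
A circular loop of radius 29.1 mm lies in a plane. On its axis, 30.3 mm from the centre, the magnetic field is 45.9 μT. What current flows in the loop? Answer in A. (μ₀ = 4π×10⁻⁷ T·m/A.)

On the axis of a loop, B = μ₀IR²/[2(R²+z²)^(3/2)], so I = 2B(R²+z²)^(3/2)/(μ₀R²).
R² + z² = 0.0008468 + 0.0009181 = 0.001765 m²; raised to 3/2 gives 7.41×10⁻⁵ m³.
I = 2 × 4.59×10⁻⁵ × 7.41×10⁻⁵ / (1.26×10⁻⁶ × 0.0008468) = 6.40 A.

I ≈ 6.40 A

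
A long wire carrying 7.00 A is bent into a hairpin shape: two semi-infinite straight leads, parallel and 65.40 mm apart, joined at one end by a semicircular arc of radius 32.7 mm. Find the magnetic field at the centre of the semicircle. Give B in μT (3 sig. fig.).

B ≈ 110 μT

The semicircular arc contributes B_arc = μ₀I·π/(4πR) = μ₀I/(4R) = 6.73×10⁻⁵ T.
Each semi-infinite lead is at perpendicular distance R = 0.0327 m from the centre, with the perpendicular foot at its near end, so it contributes μ₀I/(4πR); both point the same way, together 4.28×10⁻⁵ T.
Arc and leads all point the same direction: B = 6.73×10⁻⁵ + 4.28×10⁻⁵ = 1.10×10⁻⁴ T.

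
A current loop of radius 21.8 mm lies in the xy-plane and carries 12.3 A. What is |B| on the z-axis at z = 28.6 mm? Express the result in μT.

B ≈ 79.0 μT

On the axis of a circular loop, B = μ₀IR² / [2(R²+z²)^(3/2)].
R² + z² = (0.0218)² + (0.0286)² = 0.001293 m², and (R²+z²)^(3/2) = 4.65×10⁻⁵ m³.
B = (4π×10⁻⁷ × 12.3 × 0.0004752) / (2 × 4.65×10⁻⁵) = 7.90×10⁻⁵ T.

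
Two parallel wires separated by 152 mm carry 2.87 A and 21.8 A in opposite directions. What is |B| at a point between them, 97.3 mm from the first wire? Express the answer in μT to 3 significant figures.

Each long wire gives B = μ₀I/(2πd). Distances are d₁ = 0.0973 m and d₂ = 0.0547 m.
B₁ = 5.90×10⁻⁶ T, B₂ = 7.97×10⁻⁵ T.
Between antiparallel currents both contributions point the same way, so they add. B = B₁ + B₂ = 5.90×10⁻⁶ + 7.97×10⁻⁵ = 8.56×10⁻⁵ T.

B ≈ 85.6 μT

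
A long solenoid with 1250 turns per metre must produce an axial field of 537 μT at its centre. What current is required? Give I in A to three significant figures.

Inside a long solenoid B = μ₀nI with n = 1250 m⁻¹, so I = B/(μ₀n).
I = 5.37×10⁻⁴ / (4π×10⁻⁷ × 1250) = 0.342 A.

I ≈ 0.342 A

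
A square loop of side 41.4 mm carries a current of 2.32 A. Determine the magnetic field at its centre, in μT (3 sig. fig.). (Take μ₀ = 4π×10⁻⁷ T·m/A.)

Each side is a finite straight segment at perpendicular distance d = a/(2 tan(π/4)) = 0.0207 m from the centre, with end-angles ±π/4.
One side contributes B₁ = (μ₀I/4πd)·2 sin(π/4) = 1.59×10⁻⁵ T.
All 4 sides add in the same direction: B = 4 × 1.59×10⁻⁵ = 6.34×10⁻⁵ T.

B ≈ 63.4 μT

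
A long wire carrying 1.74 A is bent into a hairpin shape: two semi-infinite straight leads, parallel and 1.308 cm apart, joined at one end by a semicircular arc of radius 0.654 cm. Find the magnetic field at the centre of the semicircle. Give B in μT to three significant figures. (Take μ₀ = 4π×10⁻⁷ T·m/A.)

B ≈ 137 μT

The semicircular arc contributes B_arc = μ₀I·π/(4πR) = μ₀I/(4R) = 8.36×10⁻⁵ T.
Each semi-infinite lead is at perpendicular distance R = 0.00654 m from the centre, with the perpendicular foot at its near end, so it contributes μ₀I/(4πR); both point the same way, together 5.32×10⁻⁵ T.
Arc and leads all point the same direction: B = 8.36×10⁻⁵ + 5.32×10⁻⁵ = 1.37×10⁻⁴ T.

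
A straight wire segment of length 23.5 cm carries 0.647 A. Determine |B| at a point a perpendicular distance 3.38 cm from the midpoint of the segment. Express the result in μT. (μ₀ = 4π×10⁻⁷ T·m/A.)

B ≈ 3.68 μT

For a finite straight segment, B = (μ₀I/4πd)(sinθ₁ + sinθ₂), where θ₁, θ₂ are the angles from the perpendicular to each end.
The perpendicular from the point meets the wire at its midpoint, so each end is L/2 = 0.1175 m away along the wire.
sinθ₁ = 0.1175/√(0.1175²+0.0338²) = 0.9610; sinθ₂ = 0.1175/√(0.1175²+0.0338²) = 0.9610.
B = (4π×10⁻⁷ × 0.647) / (4π × 0.0338) × (0.9610 + 0.9610) = 3.68×10⁻⁶ T.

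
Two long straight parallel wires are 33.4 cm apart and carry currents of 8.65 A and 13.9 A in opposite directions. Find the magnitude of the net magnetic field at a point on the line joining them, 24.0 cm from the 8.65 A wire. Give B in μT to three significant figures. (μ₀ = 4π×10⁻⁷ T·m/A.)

B ≈ 36.8 μT

Each long wire gives B = μ₀I/(2πd). Distances are d₁ = 0.24 m and d₂ = 0.094 m.
B₁ = 7.21×10⁻⁶ T, B₂ = 2.96×10⁻⁵ T.
Between antiparallel currents both contributions point the same way, so they add. B = B₁ + B₂ = 7.21×10⁻⁶ + 2.96×10⁻⁵ = 3.68×10⁻⁵ T.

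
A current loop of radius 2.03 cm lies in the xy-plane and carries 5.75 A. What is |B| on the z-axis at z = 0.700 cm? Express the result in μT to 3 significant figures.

B ≈ 150 μT

On the axis of a circular loop, B = μ₀IR² / [2(R²+z²)^(3/2)].
R² + z² = (0.0203)² + (0.007)² = 0.0004611 m², and (R²+z²)^(3/2) = 9.90×10⁻⁶ m³.
B = (4π×10⁻⁷ × 5.75 × 0.0004121) / (2 × 9.90×10⁻⁶) = 1.50×10⁻⁴ T.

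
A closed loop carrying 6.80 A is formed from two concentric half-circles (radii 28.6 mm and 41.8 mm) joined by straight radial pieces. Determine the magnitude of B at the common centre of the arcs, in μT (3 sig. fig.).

The radial connectors point toward the centre, so dl × r̂ = 0 and they contribute nothing.
Each semicircle gives μ₀I/(4R): inner arc 7.47×10⁻⁵ T, outer arc 5.11×10⁻⁵ T.
The two arcs carry current in opposite angular senses, so their fields oppose: B = |7.47×10⁻⁵ − 5.11×10⁻⁵| = 2.36×10⁻⁵ T.

B ≈ 23.6 μT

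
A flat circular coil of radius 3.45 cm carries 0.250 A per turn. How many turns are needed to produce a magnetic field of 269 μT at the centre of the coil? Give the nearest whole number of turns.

For an N-turn coil, B = Nμ₀I/(2R). A single turn gives B₁ = 4.55×10⁻⁶ T with R = 0.0345 m.
N = B/B₁ = 2.69×10⁻⁴ / 4.55×10⁻⁶ = 59.08.

N = 59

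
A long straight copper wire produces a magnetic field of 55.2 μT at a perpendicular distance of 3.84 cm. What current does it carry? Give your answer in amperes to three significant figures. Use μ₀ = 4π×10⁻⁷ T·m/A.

For a long straight wire B = μ₀I/(2πd), so I = 2πdB/μ₀.
I = 2π × 0.0384 × 5.52×10⁻⁵ / (4π×10⁻⁷) = 10.6 A.

I ≈ 10.6 A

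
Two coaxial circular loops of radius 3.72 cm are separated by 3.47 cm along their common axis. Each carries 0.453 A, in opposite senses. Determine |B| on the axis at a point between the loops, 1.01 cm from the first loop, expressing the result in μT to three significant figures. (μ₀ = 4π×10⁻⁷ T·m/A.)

Each loop contributes B = μ₀IR²/[2(R²+z²)^(3/2)] on the axis, with z measured from that loop.
Loop 1 (z = 0.0101 m): B₁ = 6.88×10⁻⁶ T. Loop 2 (z = 0.0246 m): B₂ = 4.44×10⁻⁶ T.
The fields oppose: B = |B₁ − B₂| = 2.44×10⁻⁶ T.

B ≈ 2.44 μT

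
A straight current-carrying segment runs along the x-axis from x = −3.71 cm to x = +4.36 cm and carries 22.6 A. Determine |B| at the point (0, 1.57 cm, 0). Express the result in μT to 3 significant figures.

For a finite straight segment, B = (μ₀I/4πd)(sinθ₁ + sinθ₂), where θ₁, θ₂ are the angles from the perpendicular to each end.
The perpendicular distance is d = 0.0157 m; the end-offsets along the wire are a = 0.0371 m and b = 0.0436 m.
sinθ₁ = 0.0371/√(0.0371²+0.0157²) = 0.9209; sinθ₂ = 0.0436/√(0.0436²+0.0157²) = 0.9409.
B = (4π×10⁻⁷ × 22.6) / (4π × 0.0157) × (0.9209 + 0.9409) = 2.68×10⁻⁴ T.

B ≈ 268 μT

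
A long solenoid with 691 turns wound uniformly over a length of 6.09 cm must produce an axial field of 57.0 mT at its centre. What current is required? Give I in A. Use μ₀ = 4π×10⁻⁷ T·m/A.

Inside a long solenoid B = μ₀nI with n = 1.135×10⁴ m⁻¹, so I = B/(μ₀n).
I = 5.70×10⁻² / (4π×10⁻⁷ × 1.135×10⁴) = 4.00 A.

I ≈ 4.00 A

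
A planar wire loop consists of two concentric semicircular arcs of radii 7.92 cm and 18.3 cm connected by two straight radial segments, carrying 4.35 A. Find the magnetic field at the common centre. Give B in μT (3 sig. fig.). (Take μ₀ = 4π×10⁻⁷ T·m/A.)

The radial connectors point toward the centre, so dl × r̂ = 0 and they contribute nothing.
Each semicircle gives μ₀I/(4R): inner arc 1.73×10⁻⁵ T, outer arc 7.47×10⁻⁶ T.
The two arcs carry current in opposite angular senses, so their fields oppose: B = |1.73×10⁻⁵ − 7.47×10⁻⁶| = 9.79×10⁻⁶ T.

B ≈ 9.79 μT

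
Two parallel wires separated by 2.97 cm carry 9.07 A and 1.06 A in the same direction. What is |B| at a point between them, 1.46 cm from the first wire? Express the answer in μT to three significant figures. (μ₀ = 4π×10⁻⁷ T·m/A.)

Each long wire gives B = μ₀I/(2πd). Distances are d₁ = 0.0146 m and d₂ = 0.0151 m.
B₁ = 1.24×10⁻⁴ T, B₂ = 1.40×10⁻⁵ T.
Between parallel currents the two contributions point in opposite directions, so they subtract. B = |B₁ − B₂| = |1.24×10⁻⁴ − 1.40×10⁻⁵| = 1.10×10⁻⁴ T.

B ≈ 110 μT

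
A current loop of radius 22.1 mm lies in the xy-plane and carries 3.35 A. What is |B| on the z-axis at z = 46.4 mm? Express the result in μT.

B ≈ 7.57 μT

On the axis of a circular loop, B = μ₀IR² / [2(R²+z²)^(3/2)].
R² + z² = (0.0221)² + (0.0464)² = 0.002641 m², and (R²+z²)^(3/2) = 1.36×10⁻⁴ m³.
B = (4π×10⁻⁷ × 3.35 × 0.0004884) / (2 × 1.36×10⁻⁴) = 7.57×10⁻⁶ T.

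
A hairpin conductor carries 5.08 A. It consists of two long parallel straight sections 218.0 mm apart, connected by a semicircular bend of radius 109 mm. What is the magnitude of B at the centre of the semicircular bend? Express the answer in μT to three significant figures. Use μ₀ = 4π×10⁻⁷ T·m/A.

The semicircular arc contributes B_arc = μ₀I·π/(4πR) = μ₀I/(4R) = 1.46×10⁻⁵ T.
Each semi-infinite lead is at perpendicular distance R = 0.109 m from the centre, with the perpendicular foot at its near end, so it contributes μ₀I/(4πR); both point the same way, together 9.32×10⁻⁶ T.
Arc and leads all point the same direction: B = 1.46×10⁻⁵ + 9.32×10⁻⁶ = 2.40×10⁻⁵ T.

B ≈ 24.0 μT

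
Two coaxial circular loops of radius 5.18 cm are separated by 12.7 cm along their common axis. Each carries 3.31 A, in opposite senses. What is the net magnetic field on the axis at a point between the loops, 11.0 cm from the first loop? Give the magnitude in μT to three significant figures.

Each loop contributes B = μ₀IR²/[2(R²+z²)^(3/2)] on the axis, with z measured from that loop.
Loop 1 (z = 0.11 m): B₁ = 3.10×10⁻⁶ T. Loop 2 (z = 0.017 m): B₂ = 3.44×10⁻⁵ T.
The fields oppose: B = |B₁ − B₂| = 3.13×10⁻⁵ T.

B ≈ 31.3 μT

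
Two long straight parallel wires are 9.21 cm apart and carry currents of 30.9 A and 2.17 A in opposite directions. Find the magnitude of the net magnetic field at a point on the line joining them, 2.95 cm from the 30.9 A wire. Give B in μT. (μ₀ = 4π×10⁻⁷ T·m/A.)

Each long wire gives B = μ₀I/(2πd). Distances are d₁ = 0.0295 m and d₂ = 0.0626 m.
B₁ = 2.09×10⁻⁴ T, B₂ = 6.93×10⁻⁶ T.
Between antiparallel currents both contributions point the same way, so they add. B = B₁ + B₂ = 2.09×10⁻⁴ + 6.93×10⁻⁶ = 2.16×10⁻⁴ T.

B ≈ 216 μT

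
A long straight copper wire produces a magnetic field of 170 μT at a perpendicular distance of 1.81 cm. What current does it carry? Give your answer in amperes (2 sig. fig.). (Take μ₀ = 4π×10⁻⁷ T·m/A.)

I ≈ 15 A

For a long straight wire B = μ₀I/(2πd), so I = 2πdB/μ₀.
I = 2π × 0.0181 × 1.70×10⁻⁴ / (4π×10⁻⁷) = 15.4 A.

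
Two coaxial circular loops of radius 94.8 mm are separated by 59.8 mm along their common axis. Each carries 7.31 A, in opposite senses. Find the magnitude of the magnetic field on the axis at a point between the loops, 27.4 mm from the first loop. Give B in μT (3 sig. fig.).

B ≈ 1.91 μT

Each loop contributes B = μ₀IR²/[2(R²+z²)^(3/2)] on the axis, with z measured from that loop.
Loop 1 (z = 0.0274 m): B₁ = 4.30×10⁻⁵ T. Loop 2 (z = 0.0324 m): B₂ = 4.11×10⁻⁵ T.
The fields oppose: B = |B₁ − B₂| = 1.91×10⁻⁶ T.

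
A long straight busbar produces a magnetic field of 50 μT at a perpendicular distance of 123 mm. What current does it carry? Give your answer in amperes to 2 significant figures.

For a long straight wire B = μ₀I/(2πd), so I = 2πdB/μ₀.
I = 2π × 0.123 × 5.00×10⁻⁵ / (4π×10⁻⁷) = 30.7 A.

I ≈ 31 A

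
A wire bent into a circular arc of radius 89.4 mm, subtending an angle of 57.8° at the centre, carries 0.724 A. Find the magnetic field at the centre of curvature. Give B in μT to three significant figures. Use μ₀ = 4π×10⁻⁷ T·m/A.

B ≈ 0.817 μT

The Biot–Savart field of a circular arc at its centre is B = μ₀Iφ/(4πR), with φ = 1.009 rad.
B = (4π×10⁻⁷ × 0.724 × 1.009) / (4π × 0.0894) = 8.17×10⁻⁷ T.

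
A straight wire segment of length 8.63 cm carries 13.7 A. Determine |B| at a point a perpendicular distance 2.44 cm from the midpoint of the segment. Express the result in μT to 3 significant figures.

For a finite straight segment, B = (μ₀I/4πd)(sinθ₁ + sinθ₂), where θ₁, θ₂ are the angles from the perpendicular to each end.
The perpendicular from the point meets the wire at its midpoint, so each end is L/2 = 0.04315 m away along the wire.
sinθ₁ = 0.04315/√(0.04315²+0.0244²) = 0.8705; sinθ₂ = 0.04315/√(0.04315²+0.0244²) = 0.8705.
B = (4π×10⁻⁷ × 13.7) / (4π × 0.0244) × (0.8705 + 0.8705) = 9.77×10⁻⁵ T.

B ≈ 97.7 μT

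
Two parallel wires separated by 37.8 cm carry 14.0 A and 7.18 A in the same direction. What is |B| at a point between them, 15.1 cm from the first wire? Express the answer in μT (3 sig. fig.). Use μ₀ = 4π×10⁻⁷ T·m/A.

Each long wire gives B = μ₀I/(2πd). Distances are d₁ = 0.151 m and d₂ = 0.227 m.
B₁ = 1.85×10⁻⁵ T, B₂ = 6.33×10⁻⁶ T.
Between parallel currents the two contributions point in opposite directions, so they subtract. B = |B₁ − B₂| = |1.85×10⁻⁵ − 6.33×10⁻⁶| = 1.22×10⁻⁵ T.

B ≈ 12.2 μT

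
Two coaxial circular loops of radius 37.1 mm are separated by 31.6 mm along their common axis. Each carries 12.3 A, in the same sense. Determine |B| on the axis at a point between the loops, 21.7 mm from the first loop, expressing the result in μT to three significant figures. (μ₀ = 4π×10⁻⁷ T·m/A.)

Each loop contributes B = μ₀IR²/[2(R²+z²)^(3/2)] on the axis, with z measured from that loop.
Loop 1 (z = 0.0217 m): B₁ = 1.34×10⁻⁴ T. Loop 2 (z = 0.0099 m): B₂ = 1.88×10⁻⁴ T.
The fields add: B = B₁ + B₂ = 3.22×10⁻⁴ T.

B ≈ 322 μT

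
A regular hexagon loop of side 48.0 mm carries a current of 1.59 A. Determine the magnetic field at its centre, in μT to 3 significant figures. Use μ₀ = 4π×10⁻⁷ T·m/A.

Each side is a finite straight segment at perpendicular distance d = a/(2 tan(π/6)) = 0.04157 m from the centre, with end-angles ±π/6.
One side contributes B₁ = (μ₀I/4πd)·2 sin(π/6) = 3.82×10⁻⁶ T.
All 6 sides add in the same direction: B = 6 × 3.82×10⁻⁶ = 2.29×10⁻⁵ T.

B ≈ 22.9 μT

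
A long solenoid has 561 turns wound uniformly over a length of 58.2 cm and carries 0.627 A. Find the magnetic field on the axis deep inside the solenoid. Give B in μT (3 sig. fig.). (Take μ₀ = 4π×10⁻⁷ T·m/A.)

Inside a long solenoid, B = μ₀nI with n = 963.9 turns/m.
B = 4π×10⁻⁷ × 963.9 × 0.627 = 7.59×10⁻⁴ T.

B ≈ 759 μT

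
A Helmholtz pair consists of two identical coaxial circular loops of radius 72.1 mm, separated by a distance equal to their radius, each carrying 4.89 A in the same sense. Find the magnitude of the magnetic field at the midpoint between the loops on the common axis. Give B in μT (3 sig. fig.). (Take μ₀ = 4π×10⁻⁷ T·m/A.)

Each loop contributes B = μ₀IR²/[2(R²+z²)^(3/2)] on the axis, with z measured from that loop.
Loop 1 (z = 0.03605 m): B₁ = 3.05×10⁻⁵ T. Loop 2 (z = 0.03605 m): B₂ = 3.05×10⁻⁵ T.
The fields add: B = B₁ + B₂ = 6.10×10⁻⁵ T.

B ≈ 61.0 μT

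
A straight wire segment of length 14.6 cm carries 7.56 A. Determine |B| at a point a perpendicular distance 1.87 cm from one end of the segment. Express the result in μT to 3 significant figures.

For a finite straight segment, B = (μ₀I/4πd)(sinθ₁ + sinθ₂), where θ₁, θ₂ are the angles from the perpendicular to each end.
The perpendicular foot is at one end, so the two end-offsets along the wire are 0 and L = 0.146 m.
sinθ₁ = 0/√(0²+0.0187²) = 0.0000; sinθ₂ = 0.146/√(0.146²+0.0187²) = 0.9919.
B = (4π×10⁻⁷ × 7.56) / (4π × 0.0187) × (0.0000 + 0.9919) = 4.01×10⁻⁵ T.

B ≈ 40.1 μT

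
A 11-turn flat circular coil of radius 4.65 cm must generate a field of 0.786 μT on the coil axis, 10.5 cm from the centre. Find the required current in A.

For an N-turn coil, B = Nμ₀IR²/[2(R²+z²)^(3/2)] with R = 0.0465 m, z = 0.105 m, so I = 2B(R²+z²)^(3/2)/(Nμ₀R²) = 2 × 7.86×10⁻⁷ × 1.51×10⁻³ / (11 × 4π×10⁻⁷ × 0.002162) = 7.96×10⁻² A.

I ≈ 0.0796 A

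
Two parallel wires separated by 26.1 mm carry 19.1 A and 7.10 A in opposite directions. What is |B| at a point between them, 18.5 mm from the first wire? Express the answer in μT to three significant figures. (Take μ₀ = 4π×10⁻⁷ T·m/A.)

B ≈ 393 μT

Each long wire gives B = μ₀I/(2πd). Distances are d₁ = 0.0185 m and d₂ = 0.0076 m.
B₁ = 2.06×10⁻⁴ T, B₂ = 1.87×10⁻⁴ T.
Between antiparallel currents both contributions point the same way, so they add. B = B₁ + B₂ = 2.06×10⁻⁴ + 1.87×10⁻⁴ = 3.93×10⁻⁴ T.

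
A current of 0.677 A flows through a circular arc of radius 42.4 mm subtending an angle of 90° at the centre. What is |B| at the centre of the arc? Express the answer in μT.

B ≈ 2.51 μT

The Biot–Savart field of a circular arc at its centre is B = μ₀Iφ/(4πR), with φ = 1.571 rad.
B = (4π×10⁻⁷ × 0.677 × 1.571) / (4π × 0.0424) = 2.51×10⁻⁶ T.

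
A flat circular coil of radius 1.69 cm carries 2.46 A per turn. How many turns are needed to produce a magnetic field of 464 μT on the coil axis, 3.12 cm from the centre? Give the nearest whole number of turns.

For an N-turn coil, B = Nμ₀IR²/[2(R²+z²)^(3/2)]. A single turn gives B₁ = 9.88×10⁻⁶ T with R = 0.0169 m, z = 0.0312 m.
N = B/B₁ = 4.64×10⁻⁴ / 9.88×10⁻⁶ = 46.96.

N = 47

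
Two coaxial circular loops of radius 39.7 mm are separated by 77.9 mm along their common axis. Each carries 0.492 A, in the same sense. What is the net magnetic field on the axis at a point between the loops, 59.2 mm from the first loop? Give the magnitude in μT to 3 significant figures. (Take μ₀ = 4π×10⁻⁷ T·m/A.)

B ≈ 7.11 μT

Each loop contributes B = μ₀IR²/[2(R²+z²)^(3/2)] on the axis, with z measured from that loop.
Loop 1 (z = 0.0592 m): B₁ = 1.35×10⁻⁶ T. Loop 2 (z = 0.0187 m): B₂ = 5.77×10⁻⁶ T.
The fields add: B = B₁ + B₂ = 7.11×10⁻⁶ T.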